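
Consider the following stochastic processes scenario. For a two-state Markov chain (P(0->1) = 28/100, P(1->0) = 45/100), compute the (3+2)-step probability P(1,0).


P^5 = P^3 * P^2
Computing via matrix multiplication of the transition matrix.
Entry (1,0) of P^5 = 0.6156

0.6156


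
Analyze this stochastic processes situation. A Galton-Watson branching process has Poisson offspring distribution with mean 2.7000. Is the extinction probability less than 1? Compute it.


Since mu = 2.7000 > 1, extinction prob q < 1.
Solve s = exp(mu*(s-1)) iteratively.
q = 0.0844

0.0844


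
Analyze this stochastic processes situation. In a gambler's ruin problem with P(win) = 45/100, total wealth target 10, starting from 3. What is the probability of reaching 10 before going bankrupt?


Gambler's ruin formula:
r = q/p = 0.5500/0.4500 = 1.2222
P(win) = (1 - r^i)/(1 - r^N)
= (1 - 1.2222^3)/(1 - 1.2222^10)
= 0.1283

0.1283


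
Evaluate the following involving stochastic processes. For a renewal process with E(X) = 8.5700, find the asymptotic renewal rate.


Long-run renewal rate = 1/E(X)
= 1/8.5700
= 0.1167

0.1167


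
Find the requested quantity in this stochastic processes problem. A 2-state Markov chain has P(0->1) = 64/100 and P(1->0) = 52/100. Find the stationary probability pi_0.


Stationary distribution: pi_0 = p10/(p01+p10), pi_1 = p01/(p01+p10)
p01 = 0.6400, p10 = 0.5200
pi_0 = 0.4483

0.4483


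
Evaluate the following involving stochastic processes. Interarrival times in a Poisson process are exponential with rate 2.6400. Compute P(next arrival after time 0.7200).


P(X > t) = exp(-lambda * t)
= exp(-2.6400 * 0.7200)
= exp(-1.9008) = 0.1494

0.1494


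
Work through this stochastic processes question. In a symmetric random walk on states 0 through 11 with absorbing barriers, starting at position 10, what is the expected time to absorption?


For symmetric RW on 0,...,N with absorbing barriers, E(i) = i*(N-i)
E(10) = 10 * 1 = 10

10


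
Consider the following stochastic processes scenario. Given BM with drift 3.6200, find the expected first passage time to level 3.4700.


Expected first passage time = a/mu
= 3.4700/3.6200
= 0.9586

0.9586


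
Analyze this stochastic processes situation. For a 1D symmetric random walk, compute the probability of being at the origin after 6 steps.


P(S(6) = 0) = C(6,3) / 4^3
= 20 / 64
= 0.3125

0.3125


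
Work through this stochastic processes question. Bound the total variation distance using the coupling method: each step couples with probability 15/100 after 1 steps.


TV distance bound <= (1-delta)^n
= (1 - 0.1500)^1
= 0.8500^1
= 0.8500

0.8500


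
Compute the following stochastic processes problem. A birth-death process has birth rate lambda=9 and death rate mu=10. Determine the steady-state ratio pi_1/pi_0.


For birth-death process, pi_n/pi_0 = (lambda/mu)^n
= (9/10)^1
= 0.9000

0.9000


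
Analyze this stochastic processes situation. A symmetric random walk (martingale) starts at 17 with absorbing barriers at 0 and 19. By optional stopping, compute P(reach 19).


By optional stopping theorem: E(M at tau) = M(0) = 17
P(hit 19)*19 + P(hit 0)*0 = 17
P(hit 19) = (17 - 0)/(19 - 0) = 17/19 = 0.8947

0.8947


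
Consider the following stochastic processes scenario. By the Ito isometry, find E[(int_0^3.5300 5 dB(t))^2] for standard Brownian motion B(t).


By Ito isometry: E[(int f dB)^2] = int f^2 dt
= 5^2 * 3.5300
= 25 * 3.5300 = 88.2500

88.2500


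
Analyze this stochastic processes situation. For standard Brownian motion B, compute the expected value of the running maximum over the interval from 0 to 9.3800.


E(max B(s)) = sqrt(2t/pi)
= sqrt(2*9.3800/pi)
= sqrt(5.9715)
= 2.4437

2.4437


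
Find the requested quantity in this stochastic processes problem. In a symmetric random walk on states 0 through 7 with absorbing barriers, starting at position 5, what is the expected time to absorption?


For symmetric RW on 0,...,N with absorbing barriers, E(i) = i*(N-i)
E(5) = 5 * 2 = 10

10


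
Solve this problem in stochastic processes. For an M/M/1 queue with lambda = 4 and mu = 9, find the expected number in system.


rho = 4/9 = 0.4444
L = rho/(1-rho)
= 0.4444/0.5556
= 0.8000

0.8000


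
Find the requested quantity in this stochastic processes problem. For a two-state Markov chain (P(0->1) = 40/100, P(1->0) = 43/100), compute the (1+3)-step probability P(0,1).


P^4 = P^1 * P^3
Computing via matrix multiplication of the transition matrix.
Entry (0,1) of P^4 = 0.4815

0.4815


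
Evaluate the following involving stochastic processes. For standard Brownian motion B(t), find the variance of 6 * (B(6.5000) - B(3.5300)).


Var(alpha*(B(t)-B(s))) = alpha^2 * (t-s)
= 6^2 * (6.5000 - 3.5300)
= 36 * 2.9700
= 106.9200

106.9200


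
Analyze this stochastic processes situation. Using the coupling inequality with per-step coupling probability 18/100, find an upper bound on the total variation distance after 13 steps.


TV distance bound <= (1-delta)^n
= (1 - 0.1800)^13
= 0.8200^13
= 0.0758

0.0758


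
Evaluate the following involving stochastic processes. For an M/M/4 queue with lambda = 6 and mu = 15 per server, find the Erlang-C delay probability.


a = lambda/mu = 0.4000
rho = a/c = 0.1000
Erlang-C formula applied:
C(c,a) = 7.9444e-04

7.9444e-04


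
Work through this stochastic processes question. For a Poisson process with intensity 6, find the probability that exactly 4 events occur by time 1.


P(N(t)=k) = (lambda*t)^k * exp(-lambda*t) / k!
lambda*t = 6
= 6^4 * exp(-6) / 4!
= 1296 * 0.0025 / 24
= 0.1339

0.1339


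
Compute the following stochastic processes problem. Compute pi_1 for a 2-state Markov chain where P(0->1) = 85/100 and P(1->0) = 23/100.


Stationary distribution: pi_0 = p10/(p01+p10), pi_1 = p01/(p01+p10)
p01 = 0.8500, p10 = 0.2300
pi_1 = 0.7870

0.7870


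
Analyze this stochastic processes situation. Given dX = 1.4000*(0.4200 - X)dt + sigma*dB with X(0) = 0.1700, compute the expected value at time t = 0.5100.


E[X(t)] = mu + (X(0) - mu)*exp(-theta*t)
= 0.4200 + (0.1700 - 0.4200)*exp(-1.4000*0.5100)
= 0.4200 + -0.2500 * 0.4897
= 0.2976

0.2976


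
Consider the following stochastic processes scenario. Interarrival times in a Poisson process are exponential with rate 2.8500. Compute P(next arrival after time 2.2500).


P(X > t) = exp(-lambda * t)
= exp(-2.8500 * 2.2500)
= exp(-6.4125) = 0.0016

0.0016


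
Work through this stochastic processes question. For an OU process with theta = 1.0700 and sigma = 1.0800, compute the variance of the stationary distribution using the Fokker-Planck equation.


Stationary variance = sigma^2 / (2*theta)
= 1.0800^2 / (2*1.0700)
= 1.1664 / 2.1400
= 0.5450

0.5450


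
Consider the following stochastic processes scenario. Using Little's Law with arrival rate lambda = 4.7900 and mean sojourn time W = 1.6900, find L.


Little's Law: L = lambda * W
= 4.7900 * 1.6900
= 8.0951

8.0951


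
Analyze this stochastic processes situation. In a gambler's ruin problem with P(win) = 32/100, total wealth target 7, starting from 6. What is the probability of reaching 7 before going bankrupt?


Gambler's ruin formula:
r = q/p = 0.6800/0.3200 = 2.1250
P(win) = (1 - r^i)/(1 - r^N)
= (1 - 2.1250^6)/(1 - 2.1250^7)
= 0.4679

0.4679


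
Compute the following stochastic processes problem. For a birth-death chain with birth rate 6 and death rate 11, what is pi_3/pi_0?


For birth-death process, pi_n/pi_0 = (lambda/mu)^n
= (6/11)^3
= 0.1623

0.1623


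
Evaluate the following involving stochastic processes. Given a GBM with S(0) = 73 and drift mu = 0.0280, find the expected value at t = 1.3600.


E[S(t)] = S(0) * exp(mu * t)
= 73 * exp(0.0280 * 1.3600)
= 73 * 1.0388
= 75.8334

75.8334


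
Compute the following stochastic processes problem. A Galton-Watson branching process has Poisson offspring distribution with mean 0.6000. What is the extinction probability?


Since mu = 0.6000 <= 1, extinction probability = 1.

1.0000


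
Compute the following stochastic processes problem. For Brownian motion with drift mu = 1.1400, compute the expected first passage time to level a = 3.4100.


Expected first passage time = a/mu
= 3.4100/1.1400
= 2.9912

2.9912


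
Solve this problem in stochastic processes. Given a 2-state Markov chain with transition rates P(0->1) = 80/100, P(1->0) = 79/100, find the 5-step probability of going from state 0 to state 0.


Computing P^5 by matrix multiplication.
P = [[0.2000, 0.8000], [0.7900, 0.2100]]
After raising P to the power 5:
P^5(0,0) = 0.4609

0.4609


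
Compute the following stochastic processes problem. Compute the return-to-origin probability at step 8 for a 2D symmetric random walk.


P = C(8,4)^2 / 4^8
= 70^2 / 65536
= 4900 / 65536
= 0.0748

0.0748


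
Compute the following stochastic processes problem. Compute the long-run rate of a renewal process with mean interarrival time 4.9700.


Long-run renewal rate = 1/E(X)
= 1/4.9700
= 0.2012

0.2012


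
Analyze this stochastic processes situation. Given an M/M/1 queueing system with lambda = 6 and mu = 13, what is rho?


rho = lambda/mu
= 6/13
= 0.4615

0.4615


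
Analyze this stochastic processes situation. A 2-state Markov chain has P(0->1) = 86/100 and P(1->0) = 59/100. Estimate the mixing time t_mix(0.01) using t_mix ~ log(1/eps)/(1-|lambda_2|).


lambda_2 = |1 - p01 - p10| = |1 - 0.8600 - 0.5900| = 0.4500
t_mix ~ log(1/eps)/(1 - |lambda_2|)
= log(100)/(1 - 0.4500) = 4.6052/0.5500
= 8.3730

8.3730


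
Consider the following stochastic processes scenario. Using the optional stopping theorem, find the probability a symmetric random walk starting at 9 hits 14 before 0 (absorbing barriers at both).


By optional stopping theorem: E(M at tau) = M(0) = 9
P(hit 14)*14 + P(hit 0)*0 = 9
P(hit 14) = (9 - 0)/(14 - 0) = 9/14 = 0.6429

0.6429


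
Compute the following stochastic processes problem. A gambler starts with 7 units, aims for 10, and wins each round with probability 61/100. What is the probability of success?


Gambler's ruin formula:
r = q/p = 0.3900/0.6100 = 0.6393
P(win) = (1 - r^i)/(1 - r^N)
= (1 - 0.6393^7)/(1 - 0.6393^10)
= 0.9674

0.9674


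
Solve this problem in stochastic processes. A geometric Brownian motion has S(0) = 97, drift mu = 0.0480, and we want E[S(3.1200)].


E[S(t)] = S(0) * exp(mu * t)
= 97 * exp(0.0480 * 3.1200)
= 97 * 1.1616
= 112.6709

112.6709


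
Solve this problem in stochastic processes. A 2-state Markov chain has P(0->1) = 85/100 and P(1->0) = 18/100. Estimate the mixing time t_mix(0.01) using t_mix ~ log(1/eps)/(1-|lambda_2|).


lambda_2 = |1 - p01 - p10| = |1 - 0.8500 - 0.1800| = 0.0300
t_mix ~ log(1/eps)/(1 - |lambda_2|)
= log(100)/(1 - 0.0300) = 4.6052/0.9700
= 4.7476

4.7476


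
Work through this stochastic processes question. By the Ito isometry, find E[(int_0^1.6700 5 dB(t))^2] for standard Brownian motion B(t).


By Ito isometry: E[(int f dB)^2] = int f^2 dt
= 5^2 * 1.6700
= 25 * 1.6700 = 41.7500

41.7500


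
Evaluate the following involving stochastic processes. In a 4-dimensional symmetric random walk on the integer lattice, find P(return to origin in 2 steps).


P(return in 2 steps) = P(reverse first step) = 1/(2d)
= 1/8
= 0.1250

0.1250


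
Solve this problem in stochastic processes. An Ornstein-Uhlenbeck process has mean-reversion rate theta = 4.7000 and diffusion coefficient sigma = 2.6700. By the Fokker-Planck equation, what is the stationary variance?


Stationary variance = sigma^2 / (2*theta)
= 2.6700^2 / (2*4.7000)
= 7.1289 / 9.4000
= 0.7584

0.7584


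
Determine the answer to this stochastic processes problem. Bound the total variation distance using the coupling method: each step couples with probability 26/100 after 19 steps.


TV distance bound <= (1-delta)^n
= (1 - 0.2600)^19
= 0.7400^19
= 0.0033

0.0033


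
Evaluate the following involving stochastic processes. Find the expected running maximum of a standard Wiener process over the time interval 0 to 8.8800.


E(max B(s)) = sqrt(2t/pi)
= sqrt(2*8.8800/pi)
= sqrt(5.6532)
= 2.3776

2.3776


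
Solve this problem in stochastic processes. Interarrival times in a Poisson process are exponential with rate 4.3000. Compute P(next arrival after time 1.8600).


P(X > t) = exp(-lambda * t)
= exp(-4.3000 * 1.8600)
= exp(-7.9980) = 3.3613e-04

3.3613e-04


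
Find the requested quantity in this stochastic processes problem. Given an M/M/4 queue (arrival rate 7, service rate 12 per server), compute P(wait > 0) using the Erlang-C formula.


a = lambda/mu = 0.5833
rho = a/c = 0.1458
Erlang-C formula applied:
C(c,a) = 0.0032

0.0032


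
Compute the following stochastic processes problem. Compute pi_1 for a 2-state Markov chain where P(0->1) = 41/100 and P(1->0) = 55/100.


Stationary distribution: pi_0 = p10/(p01+p10), pi_1 = p01/(p01+p10)
p01 = 0.4100, p10 = 0.5500
pi_1 = 0.4271

0.4271


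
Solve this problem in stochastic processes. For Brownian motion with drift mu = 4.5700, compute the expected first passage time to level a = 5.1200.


Expected first passage time = a/mu
= 5.1200/4.5700
= 1.1204

1.1204


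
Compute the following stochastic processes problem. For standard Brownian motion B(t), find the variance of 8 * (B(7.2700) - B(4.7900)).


Var(alpha*(B(t)-B(s))) = alpha^2 * (t-s)
= 8^2 * (7.2700 - 4.7900)
= 64 * 2.4800
= 158.7200

158.7200


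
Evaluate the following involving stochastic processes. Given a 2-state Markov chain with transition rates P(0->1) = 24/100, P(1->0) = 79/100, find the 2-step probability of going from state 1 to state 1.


Computing P^2 by matrix multiplication.
P = [[0.7600, 0.2400], [0.7900, 0.2100]]
After raising P to the power 2:
P^2(1,1) = 0.2337

0.2337


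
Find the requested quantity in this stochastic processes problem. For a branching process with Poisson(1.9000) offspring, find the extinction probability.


Since mu = 1.9000 > 1, extinction prob q < 1.
Solve s = exp(mu*(s-1)) iteratively.
q = 0.2328

0.2328


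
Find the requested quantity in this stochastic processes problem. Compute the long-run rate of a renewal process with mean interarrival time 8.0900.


Long-run renewal rate = 1/E(X)
= 1/8.0900
= 0.1236

0.1236


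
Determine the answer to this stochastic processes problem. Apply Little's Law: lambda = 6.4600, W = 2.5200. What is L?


Little's Law: L = lambda * W
= 6.4600 * 2.5200
= 16.2792

16.2792


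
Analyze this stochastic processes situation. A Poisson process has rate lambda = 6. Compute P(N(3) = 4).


P(N(t)=k) = (lambda*t)^k * exp(-lambda*t) / k!
lambda*t = 18
= 18^4 * exp(-18) / 4!
= 104976 * 1.5230e-08 / 24
= 6.6616e-05

6.6616e-05


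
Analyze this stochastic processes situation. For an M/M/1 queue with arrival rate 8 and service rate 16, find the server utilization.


rho = lambda/mu
= 8/16
= 0.5000

0.5000


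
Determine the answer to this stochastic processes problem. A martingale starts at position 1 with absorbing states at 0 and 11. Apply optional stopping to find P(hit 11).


By optional stopping theorem: E(M at tau) = M(0) = 1
P(hit 11)*11 + P(hit 0)*0 = 1
P(hit 11) = (1 - 0)/(11 - 0) = 1/11 = 0.0909

0.0909


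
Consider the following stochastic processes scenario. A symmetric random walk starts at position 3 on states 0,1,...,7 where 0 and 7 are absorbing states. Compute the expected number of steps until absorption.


For symmetric RW on 0,...,N with absorbing barriers, E(i) = i*(N-i)
E(3) = 3 * 4 = 12

12


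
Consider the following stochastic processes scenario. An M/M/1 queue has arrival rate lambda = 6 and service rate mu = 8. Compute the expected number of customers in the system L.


rho = 6/8 = 0.7500
L = rho/(1-rho)
= 0.7500/0.2500
= 3.0000

3.0000


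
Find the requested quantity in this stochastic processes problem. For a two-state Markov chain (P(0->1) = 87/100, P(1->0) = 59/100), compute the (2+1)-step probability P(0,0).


P^3 = P^2 * P^1
Computing via matrix multiplication of the transition matrix.
Entry (0,0) of P^3 = 0.3461

0.3461


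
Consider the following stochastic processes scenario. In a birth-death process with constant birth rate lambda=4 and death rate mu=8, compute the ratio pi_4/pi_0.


For birth-death process, pi_n/pi_0 = (lambda/mu)^n
= (4/8)^4
= 0.0625

0.0625


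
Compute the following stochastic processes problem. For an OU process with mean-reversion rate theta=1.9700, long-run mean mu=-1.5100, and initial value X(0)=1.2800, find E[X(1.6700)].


E[X(t)] = mu + (X(0) - mu)*exp(-theta*t)
= -1.5100 + (1.2800 - -1.5100)*exp(-1.9700*1.6700)
= -1.5100 + 2.7900 * 0.0373
= -1.4061

-1.4061


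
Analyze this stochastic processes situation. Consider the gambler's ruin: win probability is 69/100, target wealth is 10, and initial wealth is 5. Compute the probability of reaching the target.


Gambler's ruin formula:
r = q/p = 0.3100/0.6900 = 0.4493
P(win) = (1 - r^i)/(1 - r^N)
= (1 - 0.4493^5)/(1 - 0.4493^10)
= 0.9820

0.9820


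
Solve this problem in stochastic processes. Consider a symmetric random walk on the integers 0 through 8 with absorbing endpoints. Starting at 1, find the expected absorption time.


For symmetric RW on 0,...,N with absorbing barriers, E(i) = i*(N-i)
E(1) = 1 * 7 = 7

7


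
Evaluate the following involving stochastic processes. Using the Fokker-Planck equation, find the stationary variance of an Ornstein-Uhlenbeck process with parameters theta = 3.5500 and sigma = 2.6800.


Stationary variance = sigma^2 / (2*theta)
= 2.6800^2 / (2*3.5500)
= 7.1824 / 7.1000
= 1.0116

1.0116


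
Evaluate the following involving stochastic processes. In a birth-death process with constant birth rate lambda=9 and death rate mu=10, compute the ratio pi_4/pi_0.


For birth-death process, pi_n/pi_0 = (lambda/mu)^n
= (9/10)^4
= 0.6561

0.6561


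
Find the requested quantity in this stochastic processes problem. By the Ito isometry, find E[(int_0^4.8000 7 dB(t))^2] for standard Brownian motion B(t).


By Ito isometry: E[(int f dB)^2] = int f^2 dt
= 7^2 * 4.8000
= 49 * 4.8000 = 235.2000

235.2000


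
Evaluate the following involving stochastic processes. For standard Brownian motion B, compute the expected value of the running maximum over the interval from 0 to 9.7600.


E(max B(s)) = sqrt(2t/pi)
= sqrt(2*9.7600/pi)
= sqrt(6.2134)
= 2.4927

2.4927


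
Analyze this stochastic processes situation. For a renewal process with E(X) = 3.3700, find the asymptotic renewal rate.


Long-run renewal rate = 1/E(X)
= 1/3.3700
= 0.2967

0.2967


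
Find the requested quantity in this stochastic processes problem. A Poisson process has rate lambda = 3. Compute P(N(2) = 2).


P(N(t)=k) = (lambda*t)^k * exp(-lambda*t) / k!
lambda*t = 6
= 6^2 * exp(-6) / 2!
= 36 * 0.0025 / 2
= 0.0446

0.0446


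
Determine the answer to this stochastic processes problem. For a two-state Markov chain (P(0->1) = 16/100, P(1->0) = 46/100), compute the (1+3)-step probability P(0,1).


P^4 = P^1 * P^3
Computing via matrix multiplication of the transition matrix.
Entry (0,1) of P^4 = 0.2527

0.2527


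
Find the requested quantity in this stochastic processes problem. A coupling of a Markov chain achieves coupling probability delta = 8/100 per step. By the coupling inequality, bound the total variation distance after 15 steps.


TV distance bound <= (1-delta)^n
= (1 - 0.0800)^15
= 0.9200^15
= 0.2863

0.2863


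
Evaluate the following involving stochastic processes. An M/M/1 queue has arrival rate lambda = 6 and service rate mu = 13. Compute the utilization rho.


rho = lambda/mu
= 6/13
= 0.4615

0.4615


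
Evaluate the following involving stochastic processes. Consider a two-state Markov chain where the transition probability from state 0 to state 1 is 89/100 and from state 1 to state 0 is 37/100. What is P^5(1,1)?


Computing P^5 by matrix multiplication.
P = [[0.1100, 0.8900], [0.3700, 0.6300]]
After raising P to the power 5:
P^5(1,1) = 0.7060

0.7060


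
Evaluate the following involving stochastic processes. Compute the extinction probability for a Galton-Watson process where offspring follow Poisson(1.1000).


Since mu = 1.1000 > 1, extinction prob q < 1.
Solve s = exp(mu*(s-1)) iteratively.
q = 0.8239

0.8239


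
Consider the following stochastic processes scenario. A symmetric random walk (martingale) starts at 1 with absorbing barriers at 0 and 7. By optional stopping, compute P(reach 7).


By optional stopping theorem: E(M at tau) = M(0) = 1
P(hit 7)*7 + P(hit 0)*0 = 1
P(hit 7) = (1 - 0)/(7 - 0) = 1/7 = 0.1429

0.1429


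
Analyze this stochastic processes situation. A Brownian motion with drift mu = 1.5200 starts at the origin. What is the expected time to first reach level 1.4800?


Expected first passage time = a/mu
= 1.4800/1.5200
= 0.9737

0.9737


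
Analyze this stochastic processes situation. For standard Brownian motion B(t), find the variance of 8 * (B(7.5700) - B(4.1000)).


Var(alpha*(B(t)-B(s))) = alpha^2 * (t-s)
= 8^2 * (7.5700 - 4.1000)
= 64 * 3.4700
= 222.0800

222.0800


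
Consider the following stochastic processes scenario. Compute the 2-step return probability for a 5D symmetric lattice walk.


P(return in 2 steps) = P(reverse first step) = 1/(2d)
= 1/10
= 0.1000

0.1000


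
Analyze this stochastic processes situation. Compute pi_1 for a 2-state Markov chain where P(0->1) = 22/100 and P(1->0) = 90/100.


Stationary distribution: pi_0 = p10/(p01+p10), pi_1 = p01/(p01+p10)
p01 = 0.2200, p10 = 0.9000
pi_1 = 0.1964

0.1964


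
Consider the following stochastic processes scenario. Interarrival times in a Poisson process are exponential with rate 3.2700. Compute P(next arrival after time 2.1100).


P(X > t) = exp(-lambda * t)
= exp(-3.2700 * 2.1100)
= exp(-6.8997) = 0.0010

0.0010


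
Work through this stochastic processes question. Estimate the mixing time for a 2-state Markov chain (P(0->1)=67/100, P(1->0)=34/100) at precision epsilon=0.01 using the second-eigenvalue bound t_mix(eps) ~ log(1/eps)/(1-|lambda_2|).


lambda_2 = |1 - p01 - p10| = |1 - 0.6700 - 0.3400| = 0.0100
t_mix ~ log(1/eps)/(1 - |lambda_2|)
= log(100)/(1 - 0.0100) = 4.6052/0.9900
= 4.6517

4.6517


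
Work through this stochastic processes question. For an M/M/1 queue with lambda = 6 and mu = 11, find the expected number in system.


rho = 6/11 = 0.5455
L = rho/(1-rho)
= 0.5455/0.4545
= 1.2000

1.2000


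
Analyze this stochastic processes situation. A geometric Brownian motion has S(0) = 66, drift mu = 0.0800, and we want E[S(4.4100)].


E[S(t)] = S(0) * exp(mu * t)
= 66 * exp(0.0800 * 4.4100)
= 66 * 1.4230
= 93.9211

93.9211


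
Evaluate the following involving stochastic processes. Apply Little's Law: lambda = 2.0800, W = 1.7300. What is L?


Little's Law: L = lambda * W
= 2.0800 * 1.7300
= 3.5984

3.5984


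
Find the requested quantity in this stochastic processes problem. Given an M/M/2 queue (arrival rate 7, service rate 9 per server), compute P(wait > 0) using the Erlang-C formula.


a = lambda/mu = 0.7778
rho = a/c = 0.3889
Erlang-C formula applied:
C(c,a) = 0.2178

0.2178


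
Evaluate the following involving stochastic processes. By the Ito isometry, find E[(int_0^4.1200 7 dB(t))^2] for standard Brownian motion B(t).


By Ito isometry: E[(int f dB)^2] = int f^2 dt
= 7^2 * 4.1200
= 49 * 4.1200 = 201.8800

201.8800


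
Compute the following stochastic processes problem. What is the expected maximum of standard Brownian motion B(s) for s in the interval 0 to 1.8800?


E(max B(s)) = sqrt(2t/pi)
= sqrt(2*1.8800/pi)
= sqrt(1.1968)
= 1.0940

1.0940


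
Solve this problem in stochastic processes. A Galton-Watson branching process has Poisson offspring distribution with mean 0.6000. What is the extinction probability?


Since mu = 0.6000 <= 1, extinction probability = 1.

1.0000


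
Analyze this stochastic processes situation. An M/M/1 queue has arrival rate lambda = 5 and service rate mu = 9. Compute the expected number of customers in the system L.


rho = 5/9 = 0.5556
L = rho/(1-rho)
= 0.5556/0.4444
= 1.2500

1.2500


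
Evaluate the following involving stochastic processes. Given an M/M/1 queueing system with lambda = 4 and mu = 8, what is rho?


rho = lambda/mu
= 4/8
= 0.5000

0.5000


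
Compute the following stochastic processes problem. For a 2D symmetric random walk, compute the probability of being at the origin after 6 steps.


P = C(6,3)^2 / 4^6
= 20^2 / 4096
= 400 / 4096
= 0.0977

0.0977


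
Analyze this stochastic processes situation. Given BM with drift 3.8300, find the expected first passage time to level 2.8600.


Expected first passage time = a/mu
= 2.8600/3.8300
= 0.7467

0.7467


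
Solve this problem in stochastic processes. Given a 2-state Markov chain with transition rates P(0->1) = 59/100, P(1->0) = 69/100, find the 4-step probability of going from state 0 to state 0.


Computing P^4 by matrix multiplication.
P = [[0.4100, 0.5900], [0.6900, 0.3100]]
After raising P to the power 4:
P^4(0,0) = 0.5419

0.5419


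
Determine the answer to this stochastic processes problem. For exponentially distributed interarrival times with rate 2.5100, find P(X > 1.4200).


P(X > t) = exp(-lambda * t)
= exp(-2.5100 * 1.4200)
= exp(-3.5642) = 0.0283

0.0283


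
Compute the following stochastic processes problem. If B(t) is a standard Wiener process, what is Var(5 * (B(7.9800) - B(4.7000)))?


Var(alpha*(B(t)-B(s))) = alpha^2 * (t-s)
= 5^2 * (7.9800 - 4.7000)
= 25 * 3.2800
= 82.0000

82.0000


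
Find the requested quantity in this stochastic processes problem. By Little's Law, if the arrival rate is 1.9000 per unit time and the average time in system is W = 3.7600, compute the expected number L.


Little's Law: L = lambda * W
= 1.9000 * 3.7600
= 7.1440

7.1440


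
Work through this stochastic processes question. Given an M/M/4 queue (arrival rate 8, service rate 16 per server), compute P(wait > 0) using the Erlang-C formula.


a = lambda/mu = 0.5000
rho = a/c = 0.1250
Erlang-C formula applied:
C(c,a) = 0.0018

0.0018


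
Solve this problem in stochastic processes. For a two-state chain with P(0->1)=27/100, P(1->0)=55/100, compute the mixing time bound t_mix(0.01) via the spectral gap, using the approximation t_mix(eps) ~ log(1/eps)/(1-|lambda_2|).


lambda_2 = |1 - p01 - p10| = |1 - 0.2700 - 0.5500| = 0.1800
t_mix ~ log(1/eps)/(1 - |lambda_2|)
= log(100)/(1 - 0.1800) = 4.6052/0.8200
= 5.6161

5.6161


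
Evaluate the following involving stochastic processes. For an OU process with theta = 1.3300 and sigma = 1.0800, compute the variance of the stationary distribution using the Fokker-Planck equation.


Stationary variance = sigma^2 / (2*theta)
= 1.0800^2 / (2*1.3300)
= 1.1664 / 2.6600
= 0.4385

0.4385


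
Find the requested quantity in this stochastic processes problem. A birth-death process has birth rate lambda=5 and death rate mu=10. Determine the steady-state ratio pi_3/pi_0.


For birth-death process, pi_n/pi_0 = (lambda/mu)^n
= (5/10)^3
= 0.1250

0.1250


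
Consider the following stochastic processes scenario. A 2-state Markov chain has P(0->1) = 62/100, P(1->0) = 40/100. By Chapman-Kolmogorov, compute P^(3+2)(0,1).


P^5 = P^3 * P^2
Computing via matrix multiplication of the transition matrix.
Entry (0,1) of P^5 = 0.6078

0.6078


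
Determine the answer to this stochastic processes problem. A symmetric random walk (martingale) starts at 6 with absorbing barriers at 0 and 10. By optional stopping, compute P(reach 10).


By optional stopping theorem: E(M at tau) = M(0) = 6
P(hit 10)*10 + P(hit 0)*0 = 6
P(hit 10) = (6 - 0)/(10 - 0) = 3/5 = 0.6000

0.6000


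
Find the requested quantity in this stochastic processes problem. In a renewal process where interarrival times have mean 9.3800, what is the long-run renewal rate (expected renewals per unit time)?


Long-run renewal rate = 1/E(X)
= 1/9.3800
= 0.1066

0.1066


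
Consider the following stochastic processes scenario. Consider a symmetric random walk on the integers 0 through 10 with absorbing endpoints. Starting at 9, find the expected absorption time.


For symmetric RW on 0,...,N with absorbing barriers, E(i) = i*(N-i)
E(9) = 9 * 1 = 9

9


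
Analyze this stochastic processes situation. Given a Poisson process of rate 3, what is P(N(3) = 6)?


P(N(t)=k) = (lambda*t)^k * exp(-lambda*t) / k!
lambda*t = 9
= 9^6 * exp(-9) / 6!
= 531441 * 1.2341e-04 / 720
= 0.0911

0.0911


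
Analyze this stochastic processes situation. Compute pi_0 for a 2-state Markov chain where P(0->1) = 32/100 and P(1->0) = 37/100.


Stationary distribution: pi_0 = p10/(p01+p10), pi_1 = p01/(p01+p10)
p01 = 0.3200, p10 = 0.3700
pi_0 = 0.5362

0.5362


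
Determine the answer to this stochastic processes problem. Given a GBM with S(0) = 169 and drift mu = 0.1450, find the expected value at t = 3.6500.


E[S(t)] = S(0) * exp(mu * t)
= 169 * exp(0.1450 * 3.6500)
= 169 * 1.6977
= 286.9043

286.9043


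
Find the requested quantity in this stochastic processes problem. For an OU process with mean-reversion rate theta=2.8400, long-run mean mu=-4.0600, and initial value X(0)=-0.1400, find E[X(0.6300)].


E[X(t)] = mu + (X(0) - mu)*exp(-theta*t)
= -4.0600 + (-0.1400 - -4.0600)*exp(-2.8400*0.6300)
= -4.0600 + 3.9200 * 0.1671
= -3.4050

-3.4050


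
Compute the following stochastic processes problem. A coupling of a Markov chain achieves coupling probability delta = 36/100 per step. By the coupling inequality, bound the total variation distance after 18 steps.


TV distance bound <= (1-delta)^n
= (1 - 0.3600)^18
= 0.6400^18
= 3.2452e-04

3.2452e-04


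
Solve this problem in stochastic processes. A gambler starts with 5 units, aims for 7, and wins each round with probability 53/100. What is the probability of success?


Gambler's ruin formula:
r = q/p = 0.4700/0.5300 = 0.8868
P(win) = (1 - r^i)/(1 - r^N)
= (1 - 0.8868^5)/(1 - 0.8868^7)
= 0.7940

0.7940


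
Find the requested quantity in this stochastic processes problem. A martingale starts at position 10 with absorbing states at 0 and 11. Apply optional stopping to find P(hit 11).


By optional stopping theorem: E(M at tau) = M(0) = 10
P(hit 11)*11 + P(hit 0)*0 = 10
P(hit 11) = (10 - 0)/(11 - 0) = 10/11 = 0.9091

0.9091


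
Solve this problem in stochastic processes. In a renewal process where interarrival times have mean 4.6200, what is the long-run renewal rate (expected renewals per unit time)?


Long-run renewal rate = 1/E(X)
= 1/4.6200
= 0.2165

0.2165


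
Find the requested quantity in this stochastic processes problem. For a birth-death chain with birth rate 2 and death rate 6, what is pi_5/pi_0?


For birth-death process, pi_n/pi_0 = (lambda/mu)^n
= (2/6)^5
= 0.0041

0.0041


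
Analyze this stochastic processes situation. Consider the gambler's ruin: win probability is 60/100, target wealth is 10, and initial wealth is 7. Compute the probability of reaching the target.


Gambler's ruin formula:
r = q/p = 0.4000/0.6000 = 0.6667
P(win) = (1 - r^i)/(1 - r^N)
= (1 - 0.6667^7)/(1 - 0.6667^10)
= 0.9581

0.9581


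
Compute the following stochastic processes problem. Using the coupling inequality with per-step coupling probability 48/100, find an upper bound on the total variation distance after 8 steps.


TV distance bound <= (1-delta)^n
= (1 - 0.4800)^8
= 0.5200^8
= 0.0053

0.0053


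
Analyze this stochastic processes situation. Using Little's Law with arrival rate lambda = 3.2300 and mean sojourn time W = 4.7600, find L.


Little's Law: L = lambda * W
= 3.2300 * 4.7600
= 15.3748

15.3748


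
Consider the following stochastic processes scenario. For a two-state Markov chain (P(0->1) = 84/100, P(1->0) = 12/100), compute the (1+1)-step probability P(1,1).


P^2 = P^1 * P^1
Computing via matrix multiplication of the transition matrix.
Entry (1,1) of P^2 = 0.8752

0.8752


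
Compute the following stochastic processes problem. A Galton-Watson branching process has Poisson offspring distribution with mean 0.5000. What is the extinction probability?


Since mu = 0.5000 <= 1, extinction probability = 1.

1.0000


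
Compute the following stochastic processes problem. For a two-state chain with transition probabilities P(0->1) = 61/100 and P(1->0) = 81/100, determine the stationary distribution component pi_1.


Stationary distribution: pi_0 = p10/(p01+p10), pi_1 = p01/(p01+p10)
p01 = 0.6100, p10 = 0.8100
pi_1 = 0.4296

0.4296


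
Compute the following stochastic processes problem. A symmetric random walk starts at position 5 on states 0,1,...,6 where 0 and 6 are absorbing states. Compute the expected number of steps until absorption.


For symmetric RW on 0,...,N with absorbing barriers, E(i) = i*(N-i)
E(5) = 5 * 1 = 5

5


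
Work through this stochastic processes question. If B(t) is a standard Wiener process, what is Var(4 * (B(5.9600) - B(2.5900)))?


Var(alpha*(B(t)-B(s))) = alpha^2 * (t-s)
= 4^2 * (5.9600 - 2.5900)
= 16 * 3.3700
= 53.9200

53.9200


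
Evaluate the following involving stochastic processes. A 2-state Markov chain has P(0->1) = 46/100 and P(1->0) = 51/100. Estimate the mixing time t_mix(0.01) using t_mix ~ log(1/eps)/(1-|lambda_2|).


lambda_2 = |1 - p01 - p10| = |1 - 0.4600 - 0.5100| = 0.0300
t_mix ~ log(1/eps)/(1 - |lambda_2|)
= log(100)/(1 - 0.0300) = 4.6052/0.9700
= 4.7476

4.7476


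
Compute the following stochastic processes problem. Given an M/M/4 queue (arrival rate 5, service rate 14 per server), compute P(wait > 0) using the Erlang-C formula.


a = lambda/mu = 0.3571
rho = a/c = 0.0893
Erlang-C formula applied:
C(c,a) = 5.2079e-04

5.2079e-04


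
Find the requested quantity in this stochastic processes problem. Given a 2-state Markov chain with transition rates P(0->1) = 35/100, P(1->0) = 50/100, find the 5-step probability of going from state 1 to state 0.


Computing P^5 by matrix multiplication.
P = [[0.6500, 0.3500], [0.5000, 0.5000]]
After raising P to the power 5:
P^5(1,0) = 0.5882

0.5882


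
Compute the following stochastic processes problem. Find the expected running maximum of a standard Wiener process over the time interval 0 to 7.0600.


E(max B(s)) = sqrt(2t/pi)
= sqrt(2*7.0600/pi)
= sqrt(4.4945)
= 2.1200

2.1200


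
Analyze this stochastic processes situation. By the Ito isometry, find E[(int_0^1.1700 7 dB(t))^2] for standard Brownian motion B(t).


By Ito isometry: E[(int f dB)^2] = int f^2 dt
= 7^2 * 1.1700
= 49 * 1.1700 = 57.3300

57.3300


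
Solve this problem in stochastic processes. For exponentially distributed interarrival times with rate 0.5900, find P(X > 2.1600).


P(X > t) = exp(-lambda * t)
= exp(-0.5900 * 2.1600)
= exp(-1.2744) = 0.2796

0.2796


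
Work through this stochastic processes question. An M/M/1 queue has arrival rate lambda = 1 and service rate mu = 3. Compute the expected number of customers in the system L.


rho = 1/3 = 0.3333
L = rho/(1-rho)
= 0.3333/0.6667
= 0.5000

0.5000


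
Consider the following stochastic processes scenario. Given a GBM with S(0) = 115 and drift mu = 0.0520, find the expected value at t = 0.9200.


E[S(t)] = S(0) * exp(mu * t)
= 115 * exp(0.0520 * 0.9200)
= 115 * 1.0490
= 120.6353

120.6353


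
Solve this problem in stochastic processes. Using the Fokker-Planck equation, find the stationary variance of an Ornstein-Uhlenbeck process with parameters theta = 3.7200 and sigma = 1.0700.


Stationary variance = sigma^2 / (2*theta)
= 1.0700^2 / (2*3.7200)
= 1.1449 / 7.4400
= 0.1539

0.1539


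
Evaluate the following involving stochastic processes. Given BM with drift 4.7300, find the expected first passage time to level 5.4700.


Expected first passage time = a/mu
= 5.4700/4.7300
= 1.1564

1.1564


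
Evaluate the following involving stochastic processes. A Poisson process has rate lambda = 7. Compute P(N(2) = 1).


P(N(t)=k) = (lambda*t)^k * exp(-lambda*t) / k!
lambda*t = 14
= 14^1 * exp(-14) / 1!
= 14 * 8.3153e-07 / 1
= 1.1641e-05

1.1641e-05


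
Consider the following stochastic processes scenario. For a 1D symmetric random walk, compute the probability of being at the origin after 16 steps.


P(S(16) = 0) = C(16,8) / 4^8
= 12870 / 65536
= 0.1964

0.1964


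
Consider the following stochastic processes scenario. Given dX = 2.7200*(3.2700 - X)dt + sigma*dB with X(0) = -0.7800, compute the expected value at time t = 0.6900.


E[X(t)] = mu + (X(0) - mu)*exp(-theta*t)
= 3.2700 + (-0.7800 - 3.2700)*exp(-2.7200*0.6900)
= 3.2700 + -4.0500 * 0.1531
= 2.6500

2.6500


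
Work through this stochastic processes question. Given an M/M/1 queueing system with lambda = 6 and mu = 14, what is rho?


rho = lambda/mu
= 6/14
= 0.4286

0.4286


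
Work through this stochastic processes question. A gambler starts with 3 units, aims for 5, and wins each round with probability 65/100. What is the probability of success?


Gambler's ruin formula:
r = q/p = 0.3500/0.6500 = 0.5385
P(win) = (1 - r^i)/(1 - r^N)
= (1 - 0.5385^3)/(1 - 0.5385^5)
= 0.8839

0.8839


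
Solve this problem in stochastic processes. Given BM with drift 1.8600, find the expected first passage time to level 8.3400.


Expected first passage time = a/mu
= 8.3400/1.8600
= 4.4839

4.4839


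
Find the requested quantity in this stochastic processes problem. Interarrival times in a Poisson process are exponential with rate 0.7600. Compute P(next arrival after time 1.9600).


P(X > t) = exp(-lambda * t)
= exp(-0.7600 * 1.9600)
= exp(-1.4896) = 0.2255

0.2255


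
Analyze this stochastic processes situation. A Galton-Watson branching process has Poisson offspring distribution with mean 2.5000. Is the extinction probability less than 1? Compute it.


Since mu = 2.5000 > 1, extinction prob q < 1.
Solve s = exp(mu*(s-1)) iteratively.
q = 0.1074

0.1074


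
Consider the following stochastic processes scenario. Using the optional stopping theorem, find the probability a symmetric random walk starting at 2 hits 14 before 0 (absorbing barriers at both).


By optional stopping theorem: E(M at tau) = M(0) = 2
P(hit 14)*14 + P(hit 0)*0 = 2
P(hit 14) = (2 - 0)/(14 - 0) = 1/7 = 0.1429

0.1429


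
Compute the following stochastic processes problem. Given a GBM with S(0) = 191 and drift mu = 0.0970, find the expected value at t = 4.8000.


E[S(t)] = S(0) * exp(mu * t)
= 191 * exp(0.0970 * 4.8000)
= 191 * 1.5930
= 304.2572

304.2572


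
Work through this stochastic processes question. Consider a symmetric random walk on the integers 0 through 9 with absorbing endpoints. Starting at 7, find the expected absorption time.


For symmetric RW on 0,...,N with absorbing barriers, E(i) = i*(N-i)
E(7) = 7 * 2 = 14

14


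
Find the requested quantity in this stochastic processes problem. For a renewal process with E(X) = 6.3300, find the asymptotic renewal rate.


Long-run renewal rate = 1/E(X)
= 1/6.3300
= 0.1580

0.1580


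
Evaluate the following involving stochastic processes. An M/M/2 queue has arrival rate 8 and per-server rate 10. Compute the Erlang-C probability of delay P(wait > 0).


a = lambda/mu = 0.8000
rho = a/c = 0.4000
Erlang-C formula applied:
C(c,a) = 0.2286

0.2286


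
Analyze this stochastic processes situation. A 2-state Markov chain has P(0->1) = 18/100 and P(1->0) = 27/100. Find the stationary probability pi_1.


Stationary distribution: pi_0 = p10/(p01+p10), pi_1 = p01/(p01+p10)
p01 = 0.1800, p10 = 0.2700
pi_1 = 0.4000

0.4000


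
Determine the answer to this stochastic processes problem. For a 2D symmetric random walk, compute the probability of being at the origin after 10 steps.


P = C(10,5)^2 / 4^10
= 252^2 / 1048576
= 63504 / 1048576
= 0.0606

0.0606
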